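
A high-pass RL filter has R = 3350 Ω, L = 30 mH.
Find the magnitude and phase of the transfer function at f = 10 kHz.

Step 1 — Angular frequency: ω = 2π·1e+04 = 6.283e+04 rad/s.
Step 2 — Transfer function: H(jω) = jωL/(R + jωL).
Step 3 — Numerator jωL = j·1885; denominator R + jωL = 3350 + j1885.
Step 4 — H = 0.2405 + j0.4274.
Step 5 — Magnitude: |H| = 0.4904 (-6.2 dB); phase: φ = 60.6°.

|H| = 0.4904 (-6.2 dB), φ = 60.6°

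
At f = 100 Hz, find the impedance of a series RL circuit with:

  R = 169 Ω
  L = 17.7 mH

Step 1 — Angular frequency: ω = 2π·f = 2π·100 = 628.3 rad/s.
Step 2 — Component impedances:
  R: Z = R = 169 Ω
  L: Z = jωL = j·628.3·0.0177 = 0 + j11.12 Ω
Step 3 — Series combination: Z_total = R + L = 169 + j11.12 Ω = 169.4∠3.8° Ω.

Z = 169 + j11.12 Ω = 169.4∠3.8° Ω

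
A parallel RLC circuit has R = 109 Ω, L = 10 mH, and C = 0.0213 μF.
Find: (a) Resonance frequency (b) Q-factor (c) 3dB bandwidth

Step 1 — Resonance: ω₀ = 1/√(LC) = 1/√(0.01·2.13e-08) = 6.852e+04 rad/s.
Step 2 — f₀ = ω₀/(2π) = 1.091e+04 Hz.
Step 3 — Parallel Q: Q = R/(ω₀L) = 109/(6.852e+04·0.01) = 0.1591.
Step 4 — Bandwidth: Δω = ω₀/Q = 4.307e+05 rad/s; BW = Δω/(2π) = 6.855e+04 Hz.

(a) f₀ = 1.091e+04 Hz  (b) Q = 0.1591  (c) BW = 6.855e+04 Hz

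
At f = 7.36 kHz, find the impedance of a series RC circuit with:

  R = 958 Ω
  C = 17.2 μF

Step 1 — Angular frequency: ω = 2π·f = 2π·7360 = 4.624e+04 rad/s.
Step 2 — Component impedances:
  R: Z = R = 958 Ω
  C: Z = 1/(jωC) = -j/(ω·C) = 0 - j1.257 Ω
Step 3 — Series combination: Z_total = R + C = 958 - j1.257 Ω = 958∠-0.1° Ω.

Z = 958 - j1.257 Ω = 958∠-0.1° Ω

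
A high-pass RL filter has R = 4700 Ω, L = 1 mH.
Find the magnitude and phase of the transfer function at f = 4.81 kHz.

Step 1 — Angular frequency: ω = 2π·4810 = 3.022e+04 rad/s.
Step 2 — Transfer function: H(jω) = jωL/(R + jωL).
Step 3 — Numerator jωL = j·30.22; denominator R + jωL = 4700 + j30.22.
Step 4 — H = 4.135e-05 + j0.00643.
Step 5 — Magnitude: |H| = 0.00643 (-43.8 dB); phase: φ = 89.6°.

|H| = 0.00643 (-43.8 dB), φ = 89.6°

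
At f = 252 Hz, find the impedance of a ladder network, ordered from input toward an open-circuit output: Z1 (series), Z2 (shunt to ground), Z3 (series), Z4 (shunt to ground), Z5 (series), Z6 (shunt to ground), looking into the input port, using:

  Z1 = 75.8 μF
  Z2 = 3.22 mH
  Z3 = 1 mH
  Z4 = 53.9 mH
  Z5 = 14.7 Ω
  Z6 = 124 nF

Step 1 — Angular frequency: ω = 2π·f = 2π·252 = 1583 rad/s.
Step 2 — Component impedances:
  Z1: Z = 1/(jωC) = -j/(ω·C) = 0 - j8.332 Ω
  Z2: Z = jωL = j·1583·0.00322 = 0 + j5.098 Ω
  Z3: Z = jωL = j·1583·0.001 = 0 + j1.583 Ω
  Z4: Z = jωL = j·1583·0.0539 = 0 + j85.34 Ω
  Z5: Z = R = 14.7 Ω
  Z6: Z = 1/(jωC) = -j/(ω·C) = 0 - j5093 Ω
Step 3 — Ladder network (open output): work backward from the far end, alternating series and parallel combinations. Z_in = 1.27e-05 - j3.512 Ω = 3.512∠-90.0° Ω.

Z = 1.27e-05 - j3.512 Ω = 3.512∠-90.0° Ω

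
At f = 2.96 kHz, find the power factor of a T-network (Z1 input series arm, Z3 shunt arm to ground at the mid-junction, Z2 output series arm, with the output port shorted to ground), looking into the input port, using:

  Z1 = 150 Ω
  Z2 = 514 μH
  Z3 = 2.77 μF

Step 1 — Angular frequency: ω = 2π·f = 2π·2960 = 1.86e+04 rad/s.
Step 2 — Component impedances:
  Z1: Z = R = 150 Ω
  Z2: Z = jωL = j·1.86e+04·0.000514 = 0 + j9.559 Ω
  Z3: Z = 1/(jωC) = -j/(ω·C) = 0 - j19.41 Ω
Step 3 — With the output port shorted to ground, the output series arm Z2 runs from the junction to ground; the shunt arm Z3 also runs from the junction to ground. They appear in parallel: Z3 || Z2 = 0 + j18.84 Ω.
Step 4 — Series with input arm Z1: Z_in = Z1 + (Z3 || Z2) = 150 + j18.84 Ω = 151.2∠7.2° Ω.
Step 5 — Power factor: PF = cos(φ) = Re(Z)/|Z| = 150/151.18 = 0.9922.
Step 6 — Type: Im(Z) = 18.84 ⇒ lagging (phase φ = 7.2°).

PF = 0.9922 (lagging, φ = 7.2°)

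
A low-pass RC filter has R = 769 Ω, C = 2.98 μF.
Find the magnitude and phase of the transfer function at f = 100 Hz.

Step 1 — Angular frequency: ω = 2π·100 = 628.3 rad/s.
Step 2 — Transfer function: H(jω) = 1/(1 + jωRC).
Step 3 — Denominator: 1 + jωRC = 1 + j·628.3·769·2.98e-06 = 1 + j1.44.
Step 4 — H = 0.3254 - j0.4685.
Step 5 — Magnitude: |H| = 0.5704 (-4.9 dB); phase: φ = -55.2°.

|H| = 0.5704 (-4.9 dB), φ = -55.2°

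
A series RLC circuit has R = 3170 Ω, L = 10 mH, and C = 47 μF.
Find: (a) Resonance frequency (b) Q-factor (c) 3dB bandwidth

Step 1 — Resonance condition Im(Z)=0 gives ω₀ = 1/√(LC).
Step 2 — ω₀ = 1/√(0.01·4.7e-05) = 1459 rad/s.
Step 3 — f₀ = ω₀/(2π) = 232.2 Hz.
Step 4 — Series Q: Q = ω₀L/R = 1459·0.01/3170 = 0.004601.
Step 5 — 3dB bandwidth: Δω = ω₀/Q = 3.17e+05 rad/s; BW = Δω/(2π) = 5.045e+04 Hz.

(a) f₀ = 232.2 Hz  (b) Q = 0.004601  (c) BW = 5.045e+04 Hz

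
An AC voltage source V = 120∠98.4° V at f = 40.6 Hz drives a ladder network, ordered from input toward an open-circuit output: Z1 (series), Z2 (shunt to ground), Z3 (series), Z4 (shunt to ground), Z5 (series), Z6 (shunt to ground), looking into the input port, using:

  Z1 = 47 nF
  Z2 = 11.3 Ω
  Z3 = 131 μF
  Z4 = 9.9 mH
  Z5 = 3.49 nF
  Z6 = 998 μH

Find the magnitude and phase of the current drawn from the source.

Step 1 — Angular frequency: ω = 2π·f = 2π·40.6 = 255.1 rad/s.
Step 2 — Component impedances:
  Z1: Z = 1/(jωC) = -j/(ω·C) = 0 - j8.341e+04 Ω
  Z2: Z = R = 11.3 Ω
  Z3: Z = 1/(jωC) = -j/(ω·C) = 0 - j29.92 Ω
  Z4: Z = jωL = j·255.1·0.0099 = 0 + j2.525 Ω
  Z5: Z = 1/(jωC) = -j/(ω·C) = 0 - j1.123e+06 Ω
  Z6: Z = jωL = j·255.1·0.000998 = 0 + j0.2546 Ω
Step 3 — Ladder network (open output): work backward from the far end, alternating series and parallel combinations. Z_in = 9.657 - j8.341e+04 Ω = 8.341e+04∠-90.0° Ω.
Step 4 — Source phasor: V = 120∠98.4° V = -17.53 + j118.7 V.
Step 5 — Ohm's law: I = V / Z_total = (-17.53 + j118.7) / (9.657 - j8.341e+04) = -0.001423 - j0.00021 A.
Step 6 — Convert to polar: |I| = 0.001439 A, ∠I = -171.6°.

I = 0.001439∠-171.6° A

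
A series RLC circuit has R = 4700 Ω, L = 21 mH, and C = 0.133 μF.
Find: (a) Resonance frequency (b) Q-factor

Step 1 — Resonance condition Im(Z)=0 gives ω₀ = 1/√(LC).
Step 2 — ω₀ = 1/√(0.021·1.33e-07) = 1.892e+04 rad/s.
Step 3 — f₀ = ω₀/(2π) = 3012 Hz.
Step 4 — Series Q: Q = ω₀L/R = 1.892e+04·0.021/4700 = 0.08454.

(a) f₀ = 3012 Hz  (b) Q = 0.08454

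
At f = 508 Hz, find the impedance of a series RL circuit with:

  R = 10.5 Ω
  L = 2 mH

Step 1 — Angular frequency: ω = 2π·f = 2π·508 = 3192 rad/s.
Step 2 — Component impedances:
  R: Z = R = 10.5 Ω
  L: Z = jωL = j·3192·0.002 = 0 + j6.384 Ω
Step 3 — Series combination: Z_total = R + L = 10.5 + j6.384 Ω = 12.29∠31.3° Ω.

Z = 10.5 + j6.384 Ω = 12.29∠31.3° Ω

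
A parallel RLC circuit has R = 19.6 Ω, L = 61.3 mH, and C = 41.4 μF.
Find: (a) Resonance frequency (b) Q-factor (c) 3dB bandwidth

Step 1 — Resonance: ω₀ = 1/√(LC) = 1/√(0.0613·4.14e-05) = 627.7 rad/s.
Step 2 — f₀ = ω₀/(2π) = 99.91 Hz.
Step 3 — Parallel Q: Q = R/(ω₀L) = 19.6/(627.7·0.0613) = 0.5094.
Step 4 — Bandwidth: Δω = ω₀/Q = 1232 rad/s; BW = Δω/(2π) = 196.1 Hz.

(a) f₀ = 99.91 Hz  (b) Q = 0.5094  (c) BW = 196.1 Hz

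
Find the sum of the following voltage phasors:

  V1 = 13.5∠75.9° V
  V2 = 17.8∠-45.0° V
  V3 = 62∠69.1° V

Step 1 — Convert each phasor to rectangular form:
  V1 = 13.5·(cos(75.9°) + j·sin(75.9°)) = 3.289 + j13.09 V
  V2 = 17.8·(cos(-45.0°) + j·sin(-45.0°)) = 12.59 - j12.59 V
  V3 = 62·(cos(69.1°) + j·sin(69.1°)) = 22.12 + j57.92 V
Step 2 — Sum components: V_total = 37.99 + j58.43 V.
Step 3 — Convert to polar: |V_total| = 69.69 V, ∠V_total = 57.0°.

V_total = 69.69∠57.0° V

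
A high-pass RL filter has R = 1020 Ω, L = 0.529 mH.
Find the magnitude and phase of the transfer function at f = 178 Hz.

Step 1 — Angular frequency: ω = 2π·178 = 1118 rad/s.
Step 2 — Transfer function: H(jω) = jωL/(R + jωL).
Step 3 — Numerator jωL = j·0.5916; denominator R + jωL = 1020 + j0.5916.
Step 4 — H = 3.364e-07 + j0.00058.
Step 5 — Magnitude: |H| = 0.00058 (-64.7 dB); phase: φ = 90.0°.

|H| = 0.00058 (-64.7 dB), φ = 90.0°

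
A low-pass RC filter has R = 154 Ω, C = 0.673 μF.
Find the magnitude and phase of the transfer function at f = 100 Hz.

Step 1 — Angular frequency: ω = 2π·100 = 628.3 rad/s.
Step 2 — Transfer function: H(jω) = 1/(1 + jωRC).
Step 3 — Denominator: 1 + jωRC = 1 + j·628.3·154·6.73e-07 = 1 + j0.06512.
Step 4 — H = 0.9958 - j0.06485.
Step 5 — Magnitude: |H| = 0.9979 (-0.0 dB); phase: φ = -3.7°.

|H| = 0.9979 (-0.0 dB), φ = -3.7°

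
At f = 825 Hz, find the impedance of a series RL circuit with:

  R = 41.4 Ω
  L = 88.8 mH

Step 1 — Angular frequency: ω = 2π·f = 2π·825 = 5184 rad/s.
Step 2 — Component impedances:
  R: Z = R = 41.4 Ω
  L: Z = jωL = j·5184·0.0888 = 0 + j460.3 Ω
Step 3 — Series combination: Z_total = R + L = 41.4 + j460.3 Ω = 462.2∠84.9° Ω.

Z = 41.4 + j460.3 Ω = 462.2∠84.9° Ω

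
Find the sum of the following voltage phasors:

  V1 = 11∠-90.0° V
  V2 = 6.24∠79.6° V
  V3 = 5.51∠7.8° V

Step 1 — Convert each phasor to rectangular form:
  V1 = 11·(cos(-90.0°) + j·sin(-90.0°)) = 0 - j11 V
  V2 = 6.24·(cos(79.6°) + j·sin(79.6°)) = 1.126 + j6.137 V
  V3 = 5.51·(cos(7.8°) + j·sin(7.8°)) = 5.459 + j0.7478 V
Step 2 — Sum components: V_total = 6.585 - j4.115 V.
Step 3 — Convert to polar: |V_total| = 7.765 V, ∠V_total = -32.0°.

V_total = 7.765∠-32.0° V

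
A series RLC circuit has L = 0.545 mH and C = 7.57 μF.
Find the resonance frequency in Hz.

Step 1 — Resonance condition Im(Z)=0 gives ω₀ = 1/√(LC).
Step 2 — ω₀ = 1/√(0.000545·7.57e-06) = 1.557e+04 rad/s.
Step 3 — f₀ = ω₀/(2π) = 2478 Hz.

f₀ = 2478 Hz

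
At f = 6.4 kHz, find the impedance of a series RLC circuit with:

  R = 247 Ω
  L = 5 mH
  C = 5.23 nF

Step 1 — Angular frequency: ω = 2π·f = 2π·6400 = 4.021e+04 rad/s.
Step 2 — Component impedances:
  R: Z = R = 247 Ω
  L: Z = jωL = j·4.021e+04·0.005 = 0 + j201.1 Ω
  C: Z = 1/(jωC) = -j/(ω·C) = 0 - j4755 Ω
Step 3 — Series combination: Z_total = R + L + C = 247 - j4554 Ω = 4560∠-86.9° Ω.

Z = 247 - j4554 Ω = 4560∠-86.9° Ω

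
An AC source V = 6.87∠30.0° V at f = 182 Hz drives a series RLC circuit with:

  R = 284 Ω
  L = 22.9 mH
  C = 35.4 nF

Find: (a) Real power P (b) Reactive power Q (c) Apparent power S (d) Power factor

Step 1 — Angular frequency: ω = 2π·f = 2π·182 = 1144 rad/s.
Step 2 — Component impedances:
  R: Z = R = 284 Ω
  L: Z = jωL = j·1144·0.0229 = 0 + j26.19 Ω
  C: Z = 1/(jωC) = -j/(ω·C) = 0 - j2.47e+04 Ω
Step 3 — Series combination: Z_total = R + L + C = 284 - j2.468e+04 Ω = 2.468e+04∠-89.3° Ω.
Step 4 — Source phasor: V = 6.87∠30.0° V = 5.95 + j3.435 V.
Step 5 — Current: I = V / Z = -0.0001364 + j0.0002427 A = 0.0002784∠119.3° A.
Step 6 — Complex power: S = V·I* = 2.201e-05 - j0.001912 VA.
Step 7 — Real power: P = Re(S) = 2.201e-05 W.
Step 8 — Reactive power: Q = Im(S) = -0.001912 VAR.
Step 9 — Apparent power: |S| = 0.001912 VA.
Step 10 — Power factor: PF = P/|S| = 0.01151 (leading).

(a) P = 2.201e-05 W  (b) Q = -0.001912 VAR  (c) S = 0.001912 VA  (d) PF = 0.01151 (leading)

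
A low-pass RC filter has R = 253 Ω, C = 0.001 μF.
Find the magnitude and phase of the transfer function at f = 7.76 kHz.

Step 1 — Angular frequency: ω = 2π·7760 = 4.876e+04 rad/s.
Step 2 — Transfer function: H(jω) = 1/(1 + jωRC).
Step 3 — Denominator: 1 + jωRC = 1 + j·4.876e+04·253·1e-09 = 1 + j0.01234.
Step 4 — H = 0.9998 - j0.01233.
Step 5 — Magnitude: |H| = 0.9999 (-0.0 dB); phase: φ = -0.7°.

|H| = 0.9999 (-0.0 dB), φ = -0.7°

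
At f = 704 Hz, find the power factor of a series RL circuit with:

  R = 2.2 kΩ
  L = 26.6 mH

Step 1 — Angular frequency: ω = 2π·f = 2π·704 = 4423 rad/s.
Step 2 — Component impedances:
  R: Z = R = 2200 Ω
  L: Z = jωL = j·4423·0.0266 = 0 + j117.7 Ω
Step 3 — Series combination: Z_total = R + L = 2200 + j117.7 Ω = 2203∠3.1° Ω.
Step 4 — Power factor: PF = cos(φ) = Re(Z)/|Z| = 2200/2203 = 0.9986.
Step 5 — Type: Im(Z) = 117.7 ⇒ lagging (phase φ = 3.1°).

PF = 0.9986 (lagging, φ = 3.1°)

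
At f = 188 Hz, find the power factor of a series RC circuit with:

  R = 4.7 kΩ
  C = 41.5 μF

Step 1 — Angular frequency: ω = 2π·f = 2π·188 = 1181 rad/s.
Step 2 — Component impedances:
  R: Z = R = 4700 Ω
  C: Z = 1/(jωC) = -j/(ω·C) = 0 - j20.4 Ω
Step 3 — Series combination: Z_total = R + C = 4700 - j20.4 Ω = 4700∠-0.2° Ω.
Step 4 — Power factor: PF = cos(φ) = Re(Z)/|Z| = 4700/4700 = 1.
Step 5 — Type: Im(Z) = -20.4 ⇒ leading (phase φ = -0.2°).

PF = 1 (leading, φ = -0.2°)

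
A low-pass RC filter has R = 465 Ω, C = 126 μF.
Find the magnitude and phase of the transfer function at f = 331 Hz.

Step 1 — Angular frequency: ω = 2π·331 = 2080 rad/s.
Step 2 — Transfer function: H(jω) = 1/(1 + jωRC).
Step 3 — Denominator: 1 + jωRC = 1 + j·2080·465·0.000126 = 1 + j121.9.
Step 4 — H = 6.735e-05 - j0.008206.
Step 5 — Magnitude: |H| = 0.008206 (-41.7 dB); phase: φ = -89.5°.

|H| = 0.008206 (-41.7 dB), φ = -89.5°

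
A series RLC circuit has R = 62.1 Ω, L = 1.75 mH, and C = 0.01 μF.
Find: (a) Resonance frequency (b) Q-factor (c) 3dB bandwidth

Step 1 — Resonance: ω₀ = 1/√(LC) = 1/√(0.00175·1e-08) = 2.39e+05 rad/s.
Step 2 — f₀ = ω₀/(2π) = 3.805e+04 Hz.
Step 3 — Series Q: Q = ω₀L/R = 2.39e+05·0.00175/62.1 = 6.736.
Step 4 — Bandwidth: Δω = ω₀/Q = 3.549e+04 rad/s; BW = Δω/(2π) = 5648 Hz.

(a) f₀ = 3.805e+04 Hz  (b) Q = 6.736  (c) BW = 5648 Hz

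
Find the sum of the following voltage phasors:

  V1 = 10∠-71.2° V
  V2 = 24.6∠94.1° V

Step 1 — Convert each phasor to rectangular form:
  V1 = 10·(cos(-71.2°) + j·sin(-71.2°)) = 3.223 - j9.466 V
  V2 = 24.6·(cos(94.1°) + j·sin(94.1°)) = -1.759 + j24.54 V
Step 2 — Sum components: V_total = 1.464 + j15.07 V.
Step 3 — Convert to polar: |V_total| = 15.14 V, ∠V_total = 84.5°.

V_total = 15.14∠84.5° V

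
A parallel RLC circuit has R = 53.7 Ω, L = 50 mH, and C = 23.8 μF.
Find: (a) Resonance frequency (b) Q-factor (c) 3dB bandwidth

Step 1 — Resonance: ω₀ = 1/√(LC) = 1/√(0.05·2.38e-05) = 916.7 rad/s.
Step 2 — f₀ = ω₀/(2π) = 145.9 Hz.
Step 3 — Parallel Q: Q = R/(ω₀L) = 53.7/(916.7·0.05) = 1.172.
Step 4 — Bandwidth: Δω = ω₀/Q = 782.4 rad/s; BW = Δω/(2π) = 124.5 Hz.

(a) f₀ = 145.9 Hz  (b) Q = 1.172  (c) BW = 124.5 Hz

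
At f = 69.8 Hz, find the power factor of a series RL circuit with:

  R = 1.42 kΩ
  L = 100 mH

Step 1 — Angular frequency: ω = 2π·f = 2π·69.8 = 438.6 rad/s.
Step 2 — Component impedances:
  R: Z = R = 1420 Ω
  L: Z = jωL = j·438.6·0.1 = 0 + j43.86 Ω
Step 3 — Series combination: Z_total = R + L = 1420 + j43.86 Ω = 1421∠1.8° Ω.
Step 4 — Power factor: PF = cos(φ) = Re(Z)/|Z| = 1420/1420.7 = 0.9995.
Step 5 — Type: Im(Z) = 43.86 ⇒ lagging (phase φ = 1.8°).

PF = 0.9995 (lagging, φ = 1.8°)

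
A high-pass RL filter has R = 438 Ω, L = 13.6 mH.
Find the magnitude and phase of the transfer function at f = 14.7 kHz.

Step 1 — Angular frequency: ω = 2π·1.47e+04 = 9.236e+04 rad/s.
Step 2 — Transfer function: H(jω) = jωL/(R + jωL).
Step 3 — Numerator jωL = j·1256; denominator R + jωL = 438 + j1256.
Step 4 — H = 0.8916 + j0.3109.
Step 5 — Magnitude: |H| = 0.9442 (-0.5 dB); phase: φ = 19.2°.

|H| = 0.9442 (-0.5 dB), φ = 19.2°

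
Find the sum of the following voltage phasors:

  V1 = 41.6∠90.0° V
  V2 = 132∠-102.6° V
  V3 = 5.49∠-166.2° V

Step 1 — Convert each phasor to rectangular form:
  V1 = 41.6·(cos(90.0°) + j·sin(90.0°)) = 0 + j41.6 V
  V2 = 132·(cos(-102.6°) + j·sin(-102.6°)) = -28.79 - j128.8 V
  V3 = 5.49·(cos(-166.2°) + j·sin(-166.2°)) = -5.332 - j1.31 V
Step 2 — Sum components: V_total = -34.13 - j88.53 V.
Step 3 — Convert to polar: |V_total| = 94.88 V, ∠V_total = -111.1°.

V_total = 94.88∠-111.1° V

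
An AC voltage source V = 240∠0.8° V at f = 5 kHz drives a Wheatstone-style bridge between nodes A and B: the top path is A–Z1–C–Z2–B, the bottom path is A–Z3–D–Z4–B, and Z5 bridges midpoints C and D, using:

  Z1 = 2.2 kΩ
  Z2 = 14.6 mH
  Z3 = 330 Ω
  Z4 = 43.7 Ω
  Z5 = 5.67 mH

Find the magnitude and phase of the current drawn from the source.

Step 1 — Angular frequency: ω = 2π·f = 2π·5000 = 3.142e+04 rad/s.
Step 2 — Component impedances:
  Z1: Z = R = 2200 Ω
  Z2: Z = jωL = j·3.142e+04·0.0146 = 0 + j458.7 Ω
  Z3: Z = R = 330 Ω
  Z4: Z = R = 43.7 Ω
  Z5: Z = jωL = j·3.142e+04·0.00567 = 0 + j178.1 Ω
Step 3 — Bridge requires nodal analysis (the Z5 bridge couples midpoints C and D, so the two paths cannot be reduced to a simple series/parallel combination). Setting node B to ground and injecting 1 A at node A, the 3-node admittance system at A, C, D solves to V_A = Z_AB = 327.4 + j5.099 Ω = 327.4∠0.9° Ω.
Step 4 — Source phasor: V = 240∠0.8° V = 240 + j3.351 V.
Step 5 — Ohm's law: I = V / Z_total = (240 + j3.351) / (327.4 + j5.099) = 0.733 - j0.00118 A.
Step 6 — Convert to polar: |I| = 0.733 A, ∠I = -0.1°.

I = 0.733∠-0.1° A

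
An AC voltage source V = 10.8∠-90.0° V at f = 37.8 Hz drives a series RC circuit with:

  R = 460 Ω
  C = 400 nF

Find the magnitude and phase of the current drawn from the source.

Step 1 — Angular frequency: ω = 2π·f = 2π·37.8 = 237.5 rad/s.
Step 2 — Component impedances:
  R: Z = R = 460 Ω
  C: Z = 1/(jωC) = -j/(ω·C) = 0 - j1.053e+04 Ω
Step 3 — Series combination: Z_total = R + C = 460 - j1.053e+04 Ω = 1.054e+04∠-87.5° Ω.
Step 4 — Source phasor: V = 10.8∠-90.0° V = 0 - j10.8 V.
Step 5 — Ohm's law: I = V / Z_total = (0 - j10.8) / (460 - j1.053e+04) = 0.001024 - j4.475e-05 A.
Step 6 — Convert to polar: |I| = 0.001025 A, ∠I = -2.5°.

I = 0.001025∠-2.5° A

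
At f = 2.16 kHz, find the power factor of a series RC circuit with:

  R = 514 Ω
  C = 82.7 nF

Step 1 — Angular frequency: ω = 2π·f = 2π·2160 = 1.357e+04 rad/s.
Step 2 — Component impedances:
  R: Z = R = 514 Ω
  C: Z = 1/(jωC) = -j/(ω·C) = 0 - j891 Ω
Step 3 — Series combination: Z_total = R + C = 514 - j891 Ω = 1029∠-60.0° Ω.
Step 4 — Power factor: PF = cos(φ) = Re(Z)/|Z| = 514/1028.6 = 0.4997.
Step 5 — Type: Im(Z) = -891 ⇒ leading (phase φ = -60.0°).

PF = 0.4997 (leading, φ = -60.0°)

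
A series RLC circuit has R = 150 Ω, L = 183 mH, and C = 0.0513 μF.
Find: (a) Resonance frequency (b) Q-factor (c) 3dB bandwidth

Step 1 — Resonance: ω₀ = 1/√(LC) = 1/√(0.183·5.13e-08) = 1.032e+04 rad/s.
Step 2 — f₀ = ω₀/(2π) = 1643 Hz.
Step 3 — Series Q: Q = ω₀L/R = 1.032e+04·0.183/150 = 12.59.
Step 4 — Bandwidth: Δω = ω₀/Q = 819.7 rad/s; BW = Δω/(2π) = 130.5 Hz.

(a) f₀ = 1643 Hz  (b) Q = 12.59  (c) BW = 130.5 Hz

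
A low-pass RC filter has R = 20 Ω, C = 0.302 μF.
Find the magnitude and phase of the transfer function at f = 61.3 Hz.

Step 1 — Angular frequency: ω = 2π·61.3 = 385.2 rad/s.
Step 2 — Transfer function: H(jω) = 1/(1 + jωRC).
Step 3 — Denominator: 1 + jωRC = 1 + j·385.2·20·3.02e-07 = 1 + j0.002326.
Step 4 — H = 1 - j0.002326.
Step 5 — Magnitude: |H| = 1 (-0.0 dB); phase: φ = -0.1°.

|H| = 1 (-0.0 dB), φ = -0.1°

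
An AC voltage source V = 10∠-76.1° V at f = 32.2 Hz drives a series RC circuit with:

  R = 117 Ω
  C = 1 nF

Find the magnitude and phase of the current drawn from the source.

Step 1 — Angular frequency: ω = 2π·f = 2π·32.2 = 202.3 rad/s.
Step 2 — Component impedances:
  R: Z = R = 117 Ω
  C: Z = 1/(jωC) = -j/(ω·C) = 0 - j4.943e+06 Ω
Step 3 — Series combination: Z_total = R + C = 117 - j4.943e+06 Ω = 4.943e+06∠-90.0° Ω.
Step 4 — Source phasor: V = 10∠-76.1° V = 2.402 - j9.707 V.
Step 5 — Ohm's law: I = V / Z_total = (2.402 - j9.707) / (117 - j4.943e+06) = 1.964e-06 + j4.86e-07 A.
Step 6 — Convert to polar: |I| = 2.023e-06 A, ∠I = 13.9°.

I = 2.023e-06∠13.9° A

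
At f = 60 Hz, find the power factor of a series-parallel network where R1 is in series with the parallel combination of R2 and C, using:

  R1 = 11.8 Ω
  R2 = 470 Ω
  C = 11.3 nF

Step 1 — Angular frequency: ω = 2π·f = 2π·60 = 377 rad/s.
Step 2 — Component impedances:
  R1: Z = R = 11.8 Ω
  R2: Z = R = 470 Ω
  C: Z = 1/(jωC) = -j/(ω·C) = 0 - j2.347e+05 Ω
Step 3 — Parallel branch: R2 || C = 1/(1/R2 + 1/C) = 470 - j0.941 Ω.
Step 4 — Series with R1: Z_total = R1 + (R2 || C) = 481.8 - j0.941 Ω = 481.8∠-0.1° Ω.
Step 5 — Power factor: PF = cos(φ) = Re(Z)/|Z| = 481.8/481.8 = 1.
Step 6 — Type: Im(Z) = -0.941 ⇒ leading (phase φ = -0.1°).

PF = 1 (leading, φ = -0.1°)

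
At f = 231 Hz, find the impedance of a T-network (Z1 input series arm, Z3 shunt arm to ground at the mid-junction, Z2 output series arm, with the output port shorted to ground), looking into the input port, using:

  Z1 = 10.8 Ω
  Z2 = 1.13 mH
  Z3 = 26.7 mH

Step 1 — Angular frequency: ω = 2π·f = 2π·231 = 1451 rad/s.
Step 2 — Component impedances:
  Z1: Z = R = 10.8 Ω
  Z2: Z = jωL = j·1451·0.00113 = 0 + j1.64 Ω
  Z3: Z = jωL = j·1451·0.0267 = 0 + j38.75 Ω
Step 3 — With the output port shorted to ground, the output series arm Z2 runs from the junction to ground; the shunt arm Z3 also runs from the junction to ground. They appear in parallel: Z3 || Z2 = 0 + j1.574 Ω.
Step 4 — Series with input arm Z1: Z_in = Z1 + (Z3 || Z2) = 10.8 + j1.574 Ω = 10.91∠8.3° Ω.

Z = 10.8 + j1.574 Ω = 10.91∠8.3° Ω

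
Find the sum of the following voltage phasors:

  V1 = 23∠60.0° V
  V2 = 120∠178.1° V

Step 1 — Convert each phasor to rectangular form:
  V1 = 23·(cos(60.0°) + j·sin(60.0°)) = 11.5 + j19.92 V
  V2 = 120·(cos(178.1°) + j·sin(178.1°)) = -119.9 + j3.979 V
Step 2 — Sum components: V_total = -108.4 + j23.9 V.
Step 3 — Convert to polar: |V_total| = 111 V, ∠V_total = 167.6°.

V_total = 111∠167.6° V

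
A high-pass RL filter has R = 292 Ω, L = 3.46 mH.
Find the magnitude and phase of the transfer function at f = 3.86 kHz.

Step 1 — Angular frequency: ω = 2π·3860 = 2.425e+04 rad/s.
Step 2 — Transfer function: H(jω) = jωL/(R + jωL).
Step 3 — Numerator jωL = j·83.92; denominator R + jωL = 292 + j83.92.
Step 4 — H = 0.07629 + j0.2655.
Step 5 — Magnitude: |H| = 0.2762 (-11.2 dB); phase: φ = 74.0°.

|H| = 0.2762 (-11.2 dB), φ = 74.0°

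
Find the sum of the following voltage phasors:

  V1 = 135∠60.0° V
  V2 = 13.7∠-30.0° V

Step 1 — Convert each phasor to rectangular form:
  V1 = 135·(cos(60.0°) + j·sin(60.0°)) = 67.5 + j116.9 V
  V2 = 13.7·(cos(-30.0°) + j·sin(-30.0°)) = 11.86 - j6.85 V
Step 2 — Sum components: V_total = 79.36 + j110.1 V.
Step 3 — Convert to polar: |V_total| = 135.7 V, ∠V_total = 54.2°.

V_total = 135.7∠54.2° V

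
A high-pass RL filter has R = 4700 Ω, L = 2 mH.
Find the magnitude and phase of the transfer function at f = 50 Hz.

Step 1 — Angular frequency: ω = 2π·50 = 314.2 rad/s.
Step 2 — Transfer function: H(jω) = jωL/(R + jωL).
Step 3 — Numerator jωL = j·0.6283; denominator R + jωL = 4700 + j0.6283.
Step 4 — H = 1.787e-08 + j0.0001337.
Step 5 — Magnitude: |H| = 0.0001337 (-77.5 dB); phase: φ = 90.0°.

|H| = 0.0001337 (-77.5 dB), φ = 90.0°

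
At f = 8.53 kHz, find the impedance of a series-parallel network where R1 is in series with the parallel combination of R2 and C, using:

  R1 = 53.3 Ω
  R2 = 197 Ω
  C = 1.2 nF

Step 1 — Angular frequency: ω = 2π·f = 2π·8530 = 5.36e+04 rad/s.
Step 2 — Component impedances:
  R1: Z = R = 53.3 Ω
  R2: Z = R = 197 Ω
  C: Z = 1/(jωC) = -j/(ω·C) = 0 - j1.555e+04 Ω
Step 3 — Parallel branch: R2 || C = 1/(1/R2 + 1/C) = 197 - j2.496 Ω.
Step 4 — Series with R1: Z_total = R1 + (R2 || C) = 250.3 - j2.496 Ω = 250.3∠-0.6° Ω.

Z = 250.3 - j2.496 Ω = 250.3∠-0.6° Ω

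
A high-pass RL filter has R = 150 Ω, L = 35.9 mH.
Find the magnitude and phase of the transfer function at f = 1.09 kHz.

Step 1 — Angular frequency: ω = 2π·1090 = 6849 rad/s.
Step 2 — Transfer function: H(jω) = jωL/(R + jωL).
Step 3 — Numerator jωL = j·245.9; denominator R + jωL = 150 + j245.9.
Step 4 — H = 0.7288 + j0.4446.
Step 5 — Magnitude: |H| = 0.8537 (-1.4 dB); phase: φ = 31.4°.

|H| = 0.8537 (-1.4 dB), φ = 31.4°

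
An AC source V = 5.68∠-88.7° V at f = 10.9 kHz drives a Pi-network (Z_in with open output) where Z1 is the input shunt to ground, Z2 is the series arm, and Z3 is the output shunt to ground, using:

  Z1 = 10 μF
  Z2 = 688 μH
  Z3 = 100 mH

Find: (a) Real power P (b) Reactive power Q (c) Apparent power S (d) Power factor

Step 1 — Angular frequency: ω = 2π·f = 2π·1.09e+04 = 6.849e+04 rad/s.
Step 2 — Component impedances:
  Z1: Z = 1/(jωC) = -j/(ω·C) = 0 - j1.46 Ω
  Z2: Z = jωL = j·6.849e+04·0.000688 = 0 + j47.12 Ω
  Z3: Z = jωL = j·6.849e+04·0.1 = 0 + j6849 Ω
Step 3 — With open output, the series arm Z2 and the output shunt Z3 appear in series to ground: Z2 + Z3 = 0 + j6896 Ω.
Step 4 — Parallel with input shunt Z1: Z_in = Z1 || (Z2 + Z3) = 0 - j1.46 Ω = 1.46∠-90.0° Ω.
Step 5 — Source phasor: V = 5.68∠-88.7° V = 0.1289 - j5.679 V.
Step 6 — Current: I = V / Z = 3.888 + j0.08824 A = 3.889∠1.3° A.
Step 7 — Complex power: S = V·I* = 0 - j22.09 VA.
Step 8 — Real power: P = Re(S) = 0 W.
Step 9 — Reactive power: Q = Im(S) = -22.09 VAR.
Step 10 — Apparent power: |S| = 22.09 VA.
Step 11 — Power factor: PF = P/|S| = 0 (leading).

(a) P = 0 W  (b) Q = -22.09 VAR  (c) S = 22.09 VA  (d) PF = 0 (leading)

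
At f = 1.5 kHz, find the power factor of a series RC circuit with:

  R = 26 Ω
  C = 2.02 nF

Step 1 — Angular frequency: ω = 2π·f = 2π·1500 = 9425 rad/s.
Step 2 — Component impedances:
  R: Z = R = 26 Ω
  C: Z = 1/(jωC) = -j/(ω·C) = 0 - j5.253e+04 Ω
Step 3 — Series combination: Z_total = R + C = 26 - j5.253e+04 Ω = 5.253e+04∠-90.0° Ω.
Step 4 — Power factor: PF = cos(φ) = Re(Z)/|Z| = 26/5.253e+04 = 0.000495.
Step 5 — Type: Im(Z) = -5.253e+04 ⇒ leading (phase φ = -90.0°).

PF = 0.000495 (leading, φ = -90.0°)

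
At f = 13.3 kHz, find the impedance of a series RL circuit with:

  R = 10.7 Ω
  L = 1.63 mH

Step 1 — Angular frequency: ω = 2π·f = 2π·1.33e+04 = 8.357e+04 rad/s.
Step 2 — Component impedances:
  R: Z = R = 10.7 Ω
  L: Z = jωL = j·8.357e+04·0.00163 = 0 + j136.2 Ω
Step 3 — Series combination: Z_total = R + L = 10.7 + j136.2 Ω = 136.6∠85.5° Ω.

Z = 10.7 + j136.2 Ω = 136.6∠85.5° Ω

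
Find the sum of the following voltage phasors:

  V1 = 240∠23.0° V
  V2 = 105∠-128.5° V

Step 1 — Convert each phasor to rectangular form:
  V1 = 240·(cos(23.0°) + j·sin(23.0°)) = 220.9 + j93.78 V
  V2 = 105·(cos(-128.5°) + j·sin(-128.5°)) = -65.36 - j82.17 V
Step 2 — Sum components: V_total = 155.6 + j11.6 V.
Step 3 — Convert to polar: |V_total| = 156 V, ∠V_total = 4.3°.

V_total = 156∠4.3° V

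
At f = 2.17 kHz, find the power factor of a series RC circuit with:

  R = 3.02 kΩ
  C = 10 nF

Step 1 — Angular frequency: ω = 2π·f = 2π·2170 = 1.363e+04 rad/s.
Step 2 — Component impedances:
  R: Z = R = 3020 Ω
  C: Z = 1/(jωC) = -j/(ω·C) = 0 - j7334 Ω
Step 3 — Series combination: Z_total = R + C = 3020 - j7334 Ω = 7932∠-67.6° Ω.
Step 4 — Power factor: PF = cos(φ) = Re(Z)/|Z| = 3020/7932 = 0.3807.
Step 5 — Type: Im(Z) = -7334 ⇒ leading (phase φ = -67.6°).

PF = 0.3807 (leading, φ = -67.6°)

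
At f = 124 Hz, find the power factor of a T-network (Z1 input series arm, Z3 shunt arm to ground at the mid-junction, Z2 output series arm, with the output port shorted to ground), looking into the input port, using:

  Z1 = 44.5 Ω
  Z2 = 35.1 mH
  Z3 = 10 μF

Step 1 — Angular frequency: ω = 2π·f = 2π·124 = 779.1 rad/s.
Step 2 — Component impedances:
  Z1: Z = R = 44.5 Ω
  Z2: Z = jωL = j·779.1·0.0351 = 0 + j27.35 Ω
  Z3: Z = 1/(jωC) = -j/(ω·C) = 0 - j128.4 Ω
Step 3 — With the output port shorted to ground, the output series arm Z2 runs from the junction to ground; the shunt arm Z3 also runs from the junction to ground. They appear in parallel: Z3 || Z2 = 0 + j34.75 Ω.
Step 4 — Series with input arm Z1: Z_in = Z1 + (Z3 || Z2) = 44.5 + j34.75 Ω = 56.46∠38.0° Ω.
Step 5 — Power factor: PF = cos(φ) = Re(Z)/|Z| = 44.5/56.4614 = 0.7881.
Step 6 — Type: Im(Z) = 34.75 ⇒ lagging (phase φ = 38.0°).

PF = 0.7881 (lagging, φ = 38.0°)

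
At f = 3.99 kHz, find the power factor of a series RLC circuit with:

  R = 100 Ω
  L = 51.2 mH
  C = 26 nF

Step 1 — Angular frequency: ω = 2π·f = 2π·3990 = 2.507e+04 rad/s.
Step 2 — Component impedances:
  R: Z = R = 100 Ω
  L: Z = jωL = j·2.507e+04·0.0512 = 0 + j1284 Ω
  C: Z = 1/(jωC) = -j/(ω·C) = 0 - j1534 Ω
Step 3 — Series combination: Z_total = R + L + C = 100 - j250.6 Ω = 269.8∠-68.2° Ω.
Step 4 — Power factor: PF = cos(φ) = Re(Z)/|Z| = 100/269.8 = 0.3706.
Step 5 — Type: Im(Z) = -250.6 ⇒ leading (phase φ = -68.2°).

PF = 0.3706 (leading, φ = -68.2°)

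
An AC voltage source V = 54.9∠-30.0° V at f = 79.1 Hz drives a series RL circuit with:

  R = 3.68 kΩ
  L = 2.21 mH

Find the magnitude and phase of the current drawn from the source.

Step 1 — Angular frequency: ω = 2π·f = 2π·79.1 = 497 rad/s.
Step 2 — Component impedances:
  R: Z = R = 3680 Ω
  L: Z = jωL = j·497·0.00221 = 0 + j1.098 Ω
Step 3 — Series combination: Z_total = R + L = 3680 + j1.098 Ω = 3680∠0.0° Ω.
Step 4 — Source phasor: V = 54.9∠-30.0° V = 47.54 - j27.45 V.
Step 5 — Ohm's law: I = V / Z_total = (47.54 - j27.45) / (3680 + j1.098) = 0.01292 - j0.007463 A.
Step 6 — Convert to polar: |I| = 0.01492 A, ∠I = -30.0°.

I = 0.01492∠-30.0° A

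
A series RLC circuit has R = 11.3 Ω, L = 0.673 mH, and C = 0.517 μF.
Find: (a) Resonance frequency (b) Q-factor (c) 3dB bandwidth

Step 1 — Resonance: ω₀ = 1/√(LC) = 1/√(0.000673·5.17e-07) = 5.361e+04 rad/s.
Step 2 — f₀ = ω₀/(2π) = 8532 Hz.
Step 3 — Series Q: Q = ω₀L/R = 5.361e+04·0.000673/11.3 = 3.193.
Step 4 — Bandwidth: Δω = ω₀/Q = 1.679e+04 rad/s; BW = Δω/(2π) = 2672 Hz.

(a) f₀ = 8532 Hz  (b) Q = 3.193  (c) BW = 2672 Hz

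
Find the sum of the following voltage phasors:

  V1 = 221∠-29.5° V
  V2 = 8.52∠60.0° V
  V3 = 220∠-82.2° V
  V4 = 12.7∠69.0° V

Step 1 — Convert each phasor to rectangular form:
  V1 = 221·(cos(-29.5°) + j·sin(-29.5°)) = 192.3 - j108.8 V
  V2 = 8.52·(cos(60.0°) + j·sin(60.0°)) = 4.26 + j7.379 V
  V3 = 220·(cos(-82.2°) + j·sin(-82.2°)) = 29.86 - j218 V
  V4 = 12.7·(cos(69.0°) + j·sin(69.0°)) = 4.551 + j11.86 V
Step 2 — Sum components: V_total = 231 - j307.6 V.
Step 3 — Convert to polar: |V_total| = 384.7 V, ∠V_total = -53.1°.

V_total = 384.7∠-53.1° V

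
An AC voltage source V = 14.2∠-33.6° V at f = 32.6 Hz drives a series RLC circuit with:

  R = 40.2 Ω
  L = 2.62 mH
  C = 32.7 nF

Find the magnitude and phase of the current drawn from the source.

Step 1 — Angular frequency: ω = 2π·f = 2π·32.6 = 204.8 rad/s.
Step 2 — Component impedances:
  R: Z = R = 40.2 Ω
  L: Z = jωL = j·204.8·0.00262 = 0 + j0.5367 Ω
  C: Z = 1/(jωC) = -j/(ω·C) = 0 - j1.493e+05 Ω
Step 3 — Series combination: Z_total = R + L + C = 40.2 - j1.493e+05 Ω = 1.493e+05∠-90.0° Ω.
Step 4 — Source phasor: V = 14.2∠-33.6° V = 11.83 - j7.858 V.
Step 5 — Ohm's law: I = V / Z_total = (11.83 - j7.858) / (40.2 - j1.493e+05) = 5.266e-05 + j7.921e-05 A.
Step 6 — Convert to polar: |I| = 9.511e-05 A, ∠I = 56.4°.

I = 9.511e-05∠56.4° A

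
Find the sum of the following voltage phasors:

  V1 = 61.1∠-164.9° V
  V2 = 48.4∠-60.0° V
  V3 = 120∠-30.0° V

Step 1 — Convert each phasor to rectangular form:
  V1 = 61.1·(cos(-164.9°) + j·sin(-164.9°)) = -58.99 - j15.92 V
  V2 = 48.4·(cos(-60.0°) + j·sin(-60.0°)) = 24.2 - j41.92 V
  V3 = 120·(cos(-30.0°) + j·sin(-30.0°)) = 103.9 - j60 V
Step 2 — Sum components: V_total = 69.13 - j117.8 V.
Step 3 — Convert to polar: |V_total| = 136.6 V, ∠V_total = -59.6°.

V_total = 136.6∠-59.6° V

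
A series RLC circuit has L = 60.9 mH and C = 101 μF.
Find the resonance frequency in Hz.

Step 1 — Resonance condition Im(Z)=0 gives ω₀ = 1/√(LC).
Step 2 — ω₀ = 1/√(0.0609·0.000101) = 403.2 rad/s.
Step 3 — f₀ = ω₀/(2π) = 64.17 Hz.

f₀ = 64.17 Hz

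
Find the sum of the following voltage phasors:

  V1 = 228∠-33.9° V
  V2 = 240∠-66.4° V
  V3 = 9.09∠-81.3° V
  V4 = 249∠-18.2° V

Step 1 — Convert each phasor to rectangular form:
  V1 = 228·(cos(-33.9°) + j·sin(-33.9°)) = 189.2 - j127.2 V
  V2 = 240·(cos(-66.4°) + j·sin(-66.4°)) = 96.08 - j219.9 V
  V3 = 9.09·(cos(-81.3°) + j·sin(-81.3°)) = 1.375 - j8.985 V
  V4 = 249·(cos(-18.2°) + j·sin(-18.2°)) = 236.5 - j77.77 V
Step 2 — Sum components: V_total = 523.2 - j433.8 V.
Step 3 — Convert to polar: |V_total| = 679.7 V, ∠V_total = -39.7°.

V_total = 679.7∠-39.7° V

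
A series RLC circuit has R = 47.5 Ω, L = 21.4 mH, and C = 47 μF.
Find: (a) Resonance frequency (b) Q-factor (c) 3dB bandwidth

Step 1 — Resonance: ω₀ = 1/√(LC) = 1/√(0.0214·4.7e-05) = 997.1 rad/s.
Step 2 — f₀ = ω₀/(2π) = 158.7 Hz.
Step 3 — Series Q: Q = ω₀L/R = 997.1·0.0214/47.5 = 0.4492.
Step 4 — Bandwidth: Δω = ω₀/Q = 2220 rad/s; BW = Δω/(2π) = 353.3 Hz.

(a) f₀ = 158.7 Hz  (b) Q = 0.4492  (c) BW = 353.3 Hz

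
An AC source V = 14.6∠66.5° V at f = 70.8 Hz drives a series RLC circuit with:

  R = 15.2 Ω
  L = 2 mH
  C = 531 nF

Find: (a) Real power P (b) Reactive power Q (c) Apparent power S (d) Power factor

Step 1 — Angular frequency: ω = 2π·f = 2π·70.8 = 444.8 rad/s.
Step 2 — Component impedances:
  R: Z = R = 15.2 Ω
  L: Z = jωL = j·444.8·0.002 = 0 + j0.8897 Ω
  C: Z = 1/(jωC) = -j/(ω·C) = 0 - j4233 Ω
Step 3 — Series combination: Z_total = R + L + C = 15.2 - j4233 Ω = 4233∠-89.8° Ω.
Step 4 — Source phasor: V = 14.6∠66.5° V = 5.822 + j13.39 V.
Step 5 — Current: I = V / Z = -0.003158 + j0.001387 A = 0.003449∠156.3° A.
Step 6 — Complex power: S = V·I* = 0.0001809 - j0.05036 VA.
Step 7 — Real power: P = Re(S) = 0.0001809 W.
Step 8 — Reactive power: Q = Im(S) = -0.05036 VAR.
Step 9 — Apparent power: |S| = 0.05036 VA.
Step 10 — Power factor: PF = P/|S| = 0.003591 (leading).

(a) P = 0.0001809 W  (b) Q = -0.05036 VAR  (c) S = 0.05036 VA  (d) PF = 0.003591 (leading)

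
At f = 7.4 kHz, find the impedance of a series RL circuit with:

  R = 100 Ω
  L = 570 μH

Step 1 — Angular frequency: ω = 2π·f = 2π·7400 = 4.65e+04 rad/s.
Step 2 — Component impedances:
  R: Z = R = 100 Ω
  L: Z = jωL = j·4.65e+04·0.00057 = 0 + j26.5 Ω
Step 3 — Series combination: Z_total = R + L = 100 + j26.5 Ω = 103.5∠14.8° Ω.

Z = 100 + j26.5 Ω = 103.5∠14.8° Ω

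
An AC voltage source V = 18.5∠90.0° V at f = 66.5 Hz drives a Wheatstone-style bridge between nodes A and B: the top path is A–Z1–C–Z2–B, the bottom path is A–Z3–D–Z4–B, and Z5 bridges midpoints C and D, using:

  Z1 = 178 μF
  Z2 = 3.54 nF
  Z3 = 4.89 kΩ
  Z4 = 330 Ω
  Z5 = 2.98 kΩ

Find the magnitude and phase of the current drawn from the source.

Step 1 — Angular frequency: ω = 2π·f = 2π·66.5 = 417.8 rad/s.
Step 2 — Component impedances:
  Z1: Z = 1/(jωC) = -j/(ω·C) = 0 - j13.45 Ω
  Z2: Z = 1/(jωC) = -j/(ω·C) = 0 - j6.761e+05 Ω
  Z3: Z = R = 4890 Ω
  Z4: Z = R = 330 Ω
  Z5: Z = R = 2980 Ω
Step 3 — Bridge requires nodal analysis (the Z5 bridge couples midpoints C and D, so the two paths cannot be reduced to a simple series/parallel combination). Setting node B to ground and injecting 1 A at node A, the 3-node admittance system at A, C, D solves to V_A = Z_AB = 2182 - j12.23 Ω = 2182∠-0.3° Ω.
Step 4 — Source phasor: V = 18.5∠90.0° V = 0 + j18.5 V.
Step 5 — Ohm's law: I = V / Z_total = (0 + j18.5) / (2182 - j12.23) = -4.754e-05 + j0.00848 A.
Step 6 — Convert to polar: |I| = 0.00848 A, ∠I = 90.3°.

I = 0.00848∠90.3° A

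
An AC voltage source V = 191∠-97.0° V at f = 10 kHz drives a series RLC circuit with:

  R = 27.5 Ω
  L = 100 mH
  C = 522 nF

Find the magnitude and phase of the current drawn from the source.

Step 1 — Angular frequency: ω = 2π·f = 2π·1e+04 = 6.283e+04 rad/s.
Step 2 — Component impedances:
  R: Z = R = 27.5 Ω
  L: Z = jωL = j·6.283e+04·0.1 = 0 + j6283 Ω
  C: Z = 1/(jωC) = -j/(ω·C) = 0 - j30.49 Ω
Step 3 — Series combination: Z_total = R + L + C = 27.5 + j6253 Ω = 6253∠89.7° Ω.
Step 4 — Source phasor: V = 191∠-97.0° V = -23.28 - j189.6 V.
Step 5 — Ohm's law: I = V / Z_total = (-23.28 - j189.6) / (27.5 + j6253) = -0.03033 + j0.003589 A.
Step 6 — Convert to polar: |I| = 0.03055 A, ∠I = 173.3°.

I = 0.03055∠173.3° A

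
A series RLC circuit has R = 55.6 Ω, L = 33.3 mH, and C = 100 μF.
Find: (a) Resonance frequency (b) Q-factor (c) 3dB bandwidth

Step 1 — Resonance: ω₀ = 1/√(LC) = 1/√(0.0333·0.0001) = 548 rad/s.
Step 2 — f₀ = ω₀/(2π) = 87.22 Hz.
Step 3 — Series Q: Q = ω₀L/R = 548·0.0333/55.6 = 0.3282.
Step 4 — Bandwidth: Δω = ω₀/Q = 1670 rad/s; BW = Δω/(2π) = 265.7 Hz.

(a) f₀ = 87.22 Hz  (b) Q = 0.3282  (c) BW = 265.7 Hz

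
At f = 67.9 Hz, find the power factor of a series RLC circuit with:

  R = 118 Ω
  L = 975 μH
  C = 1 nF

Step 1 — Angular frequency: ω = 2π·f = 2π·67.9 = 426.6 rad/s.
Step 2 — Component impedances:
  R: Z = R = 118 Ω
  L: Z = jωL = j·426.6·0.000975 = 0 + j0.416 Ω
  C: Z = 1/(jωC) = -j/(ω·C) = 0 - j2.344e+06 Ω
Step 3 — Series combination: Z_total = R + L + C = 118 - j2.344e+06 Ω = 2.344e+06∠-90.0° Ω.
Step 4 — Power factor: PF = cos(φ) = Re(Z)/|Z| = 118/2.344e+06 = 5.034e-05.
Step 5 — Type: Im(Z) = -2.344e+06 ⇒ leading (phase φ = -90.0°).

PF = 5.034e-05 (leading, φ = -90.0°)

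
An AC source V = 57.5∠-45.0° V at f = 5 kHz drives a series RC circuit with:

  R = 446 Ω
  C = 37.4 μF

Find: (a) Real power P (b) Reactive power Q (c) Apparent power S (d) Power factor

Step 1 — Angular frequency: ω = 2π·f = 2π·5000 = 3.142e+04 rad/s.
Step 2 — Component impedances:
  R: Z = R = 446 Ω
  C: Z = 1/(jωC) = -j/(ω·C) = 0 - j0.8511 Ω
Step 3 — Series combination: Z_total = R + C = 446 - j0.8511 Ω = 446∠-0.1° Ω.
Step 4 — Source phasor: V = 57.5∠-45.0° V = 40.66 - j40.66 V.
Step 5 — Current: I = V / Z = 0.09134 - j0.09099 A = 0.1289∠-44.9° A.
Step 6 — Complex power: S = V·I* = 7.413 - j0.01415 VA.
Step 7 — Real power: P = Re(S) = 7.413 W.
Step 8 — Reactive power: Q = Im(S) = -0.01415 VAR.
Step 9 — Apparent power: |S| = 7.413 VA.
Step 10 — Power factor: PF = P/|S| = 1 (leading).

(a) P = 7.413 W  (b) Q = -0.01415 VAR  (c) S = 7.413 VA  (d) PF = 1 (leading)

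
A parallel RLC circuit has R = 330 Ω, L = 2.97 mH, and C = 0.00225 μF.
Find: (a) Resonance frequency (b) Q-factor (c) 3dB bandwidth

Step 1 — Resonance: ω₀ = 1/√(LC) = 1/√(0.00297·2.25e-09) = 3.868e+05 rad/s.
Step 2 — f₀ = ω₀/(2π) = 6.157e+04 Hz.
Step 3 — Parallel Q: Q = R/(ω₀L) = 330/(3.868e+05·0.00297) = 0.2872.
Step 4 — Bandwidth: Δω = ω₀/Q = 1.347e+06 rad/s; BW = Δω/(2π) = 2.144e+05 Hz.

(a) f₀ = 6.157e+04 Hz  (b) Q = 0.2872  (c) BW = 2.144e+05 Hz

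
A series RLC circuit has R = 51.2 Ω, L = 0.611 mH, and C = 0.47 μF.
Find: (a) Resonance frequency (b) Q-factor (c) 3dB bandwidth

Step 1 — Resonance condition Im(Z)=0 gives ω₀ = 1/√(LC).
Step 2 — ω₀ = 1/√(0.000611·4.7e-07) = 5.901e+04 rad/s.
Step 3 — f₀ = ω₀/(2π) = 9392 Hz.
Step 4 — Series Q: Q = ω₀L/R = 5.901e+04·0.000611/51.2 = 0.7042.
Step 5 — 3dB bandwidth: Δω = ω₀/Q = 8.38e+04 rad/s; BW = Δω/(2π) = 1.334e+04 Hz.

(a) f₀ = 9392 Hz  (b) Q = 0.7042  (c) BW = 1.334e+04 Hz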